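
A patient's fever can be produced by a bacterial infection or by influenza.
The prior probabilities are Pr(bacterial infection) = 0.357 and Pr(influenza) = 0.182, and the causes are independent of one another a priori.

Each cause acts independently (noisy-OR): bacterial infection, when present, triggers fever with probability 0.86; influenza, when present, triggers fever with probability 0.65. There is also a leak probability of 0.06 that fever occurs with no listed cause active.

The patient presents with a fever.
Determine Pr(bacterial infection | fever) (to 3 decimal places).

Pr(bacterial infection | fever) ≈ 0.741

Under noisy-OR, P(fever | causes) = 1 − (1−0.06)·∏(1−qᵢ) over the active causes.
Enumerate the 4 (bacterial infection, influenza) configurations and weight by the priors:
  P(fever) = 0.06×0.643×0.818 + 0.671×0.643×0.182 + 0.8684×0.357×0.818 + 0.95394×0.357×0.182
        = 0.031558 + 0.078524 + 0.253595 + 0.061981 = 0.425658
The terms with bacterial infection present sum to 0.315576, so
  P(bacterial infection | fever) = 0.315576 / 0.425658 ≈ 0.741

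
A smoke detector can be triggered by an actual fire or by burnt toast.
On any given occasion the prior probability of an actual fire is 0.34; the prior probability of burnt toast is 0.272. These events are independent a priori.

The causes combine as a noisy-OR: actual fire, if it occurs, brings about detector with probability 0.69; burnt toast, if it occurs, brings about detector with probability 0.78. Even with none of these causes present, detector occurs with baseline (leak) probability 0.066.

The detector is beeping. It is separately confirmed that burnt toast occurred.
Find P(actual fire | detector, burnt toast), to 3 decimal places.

Under noisy-OR, P(detector | causes) = 1 − (1−0.066)·∏(1−qᵢ) over the active causes.
P(detector | burnt toast) = 0.79452·0.66 + 0.936301·0.34 = 0.524383 + 0.318342 = 0.842725
The actual fire-present share is 0.936301·0.34 = 0.318342.
Hence the posterior is 0.318342/0.842725 ≈ 0.378.

P(actual fire | detector, burnt toast) ≈ 0.378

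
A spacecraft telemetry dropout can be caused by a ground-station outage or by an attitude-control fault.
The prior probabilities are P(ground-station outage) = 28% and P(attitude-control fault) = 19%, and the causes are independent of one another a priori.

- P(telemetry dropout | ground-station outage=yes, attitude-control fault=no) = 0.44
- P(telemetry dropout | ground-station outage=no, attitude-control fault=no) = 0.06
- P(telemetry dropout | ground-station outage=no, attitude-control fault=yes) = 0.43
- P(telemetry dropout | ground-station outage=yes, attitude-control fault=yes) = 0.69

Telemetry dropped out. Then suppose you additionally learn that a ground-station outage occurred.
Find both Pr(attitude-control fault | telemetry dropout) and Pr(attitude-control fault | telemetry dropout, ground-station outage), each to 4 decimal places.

By total probability over the 4 (ground-station outage, attitude-control fault) configurations:
  P(telemetry dropout) = 0.06·0.72·0.81 + 0.43·0.72·0.19 + 0.44·0.28·0.81 + 0.69·0.28·0.19
        = 0.034992 + 0.058824 + 0.099792 + 0.036708 = 0.230316
The terms with attitude-control fault present sum to 0.095532, so
  P(attitude-control fault | telemetry dropout) = 0.095532 / 0.230316 ≈ 0.4148

Now condition on the additional information:
P(telemetry dropout | ground-station outage) = 0.44×0.81 + 0.69×0.19 = 0.356400 + 0.131100 = 0.487500
The attitude-control fault-present share is 0.69×0.19 = 0.131100.
P(attitude-control fault | telemetry dropout, ground-station outage) = 0.131100 / 0.487500 ≈ 0.2689
Conditioning on ground-station outage lowers the posterior on attitude-control fault: the classic explaining-away effect in a common-effect structure.

Pr(attitude-control fault | telemetry dropout) ≈ 0.4148; Pr(attitude-control fault | telemetry dropout, ground-station outage) ≈ 0.2689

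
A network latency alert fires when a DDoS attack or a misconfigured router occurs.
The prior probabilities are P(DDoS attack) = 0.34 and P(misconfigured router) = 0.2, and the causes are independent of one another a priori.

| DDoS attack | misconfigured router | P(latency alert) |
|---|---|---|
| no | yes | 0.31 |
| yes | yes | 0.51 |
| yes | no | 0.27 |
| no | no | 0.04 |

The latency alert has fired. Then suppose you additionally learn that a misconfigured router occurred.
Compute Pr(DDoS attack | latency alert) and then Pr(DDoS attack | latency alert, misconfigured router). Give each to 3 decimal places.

Weight on DDoS attack=true, given the evidence: 0.073440 + 0.034680 = 0.108120
Normalizer over all consistent configurations: 0.04·0.66·0.8 + 0.31·0.66·0.2 + 0.27·0.34·0.8 + 0.51·0.34·0.2 = 0.170160
Posterior = 0.108120 / 0.170160 ≈ 0.635

Now condition on the additional information:
For the numerator, keep only DDoS attack=true terms: 0.51*0.34 = 0.173400
Denominator P(latency alert | misconfigured router): 0.31*0.66 + 0.51*0.34 = 0.378000
Posterior = 0.173400 / 0.378000 ≈ 0.459

Pr(DDoS attack | latency alert) ≈ 0.635; Pr(DDoS attack | latency alert, misconfigured router) ≈ 0.459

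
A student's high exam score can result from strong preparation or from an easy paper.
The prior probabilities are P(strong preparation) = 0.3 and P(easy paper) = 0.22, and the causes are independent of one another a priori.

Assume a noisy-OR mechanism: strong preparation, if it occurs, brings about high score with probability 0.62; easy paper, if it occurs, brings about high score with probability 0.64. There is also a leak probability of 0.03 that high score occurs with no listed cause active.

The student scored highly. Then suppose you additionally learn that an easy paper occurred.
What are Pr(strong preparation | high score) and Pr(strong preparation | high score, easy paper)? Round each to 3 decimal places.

Pr(strong preparation | high score) ≈ 0.637; Pr(strong preparation | high score, easy paper) ≈ 0.364

Under noisy-OR, P(high score | causes) = 1 − (1−0.03)·∏(1−qᵢ) over the active causes.
By total probability over the 4 (strong preparation, easy paper) configurations:
  P(high score) = 0.03·0.7·0.78 + 0.6508·0.7·0.22 + 0.6314·0.3·0.78 + 0.867304·0.3·0.22
        = 0.016380 + 0.100223 + 0.147748 + 0.057242 = 0.321593
Configurations with strong preparation contribute 0.204990, so
  P(strong preparation | high score) = 0.204990 / 0.321593 ≈ 0.637

Now condition on the additional information:
By total probability over both values of strong preparation:
  P(high score | easy paper) = 0.6508*0.7 + 0.867304*0.3
        = 0.455560 + 0.260191 = 0.715751
Configurations with strong preparation contribute 0.260191, so
  P(strong preparation | high score, easy paper) = 0.260191 / 0.715751 ≈ 0.364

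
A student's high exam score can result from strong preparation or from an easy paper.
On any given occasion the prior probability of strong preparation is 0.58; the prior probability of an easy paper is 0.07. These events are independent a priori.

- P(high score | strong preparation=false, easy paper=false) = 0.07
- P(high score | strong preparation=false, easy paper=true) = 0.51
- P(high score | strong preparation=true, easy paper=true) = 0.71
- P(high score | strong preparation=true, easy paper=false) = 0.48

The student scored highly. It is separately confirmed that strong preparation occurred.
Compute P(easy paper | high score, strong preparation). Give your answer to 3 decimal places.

P(easy paper | high score, strong preparation) ≈ 0.100

P(high score | strong preparation) = 0.48·0.93 + 0.71·0.07 = 0.446400 + 0.049700 = 0.496100
Restricting to configurations with easy paper present: 0.71·0.07 = 0.049700.
P(easy paper | high score, strong preparation) = 0.049700 / 0.496100 ≈ 0.100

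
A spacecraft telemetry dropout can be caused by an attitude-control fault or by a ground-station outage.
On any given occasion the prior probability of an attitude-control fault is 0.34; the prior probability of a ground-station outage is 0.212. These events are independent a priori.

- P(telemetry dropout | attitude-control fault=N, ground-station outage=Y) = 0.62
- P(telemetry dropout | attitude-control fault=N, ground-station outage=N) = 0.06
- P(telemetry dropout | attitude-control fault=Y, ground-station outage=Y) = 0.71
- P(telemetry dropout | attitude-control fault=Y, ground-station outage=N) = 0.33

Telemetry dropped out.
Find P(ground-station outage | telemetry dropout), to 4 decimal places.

By total probability over the 4 (attitude-control fault, ground-station outage) configurations:
  P(telemetry dropout) = 0.06*0.66*0.788 + 0.62*0.66*0.212 + 0.33*0.34*0.788 + 0.71*0.34*0.212
        = 0.031205 + 0.086750 + 0.088414 + 0.051177 = 0.257546
Keeping only the ground-station outage-present terms gives 0.137927, so
  P(ground-station outage | telemetry dropout) = 0.137927 / 0.257546 ≈ 0.5355

P(ground-station outage | telemetry dropout) ≈ 0.5355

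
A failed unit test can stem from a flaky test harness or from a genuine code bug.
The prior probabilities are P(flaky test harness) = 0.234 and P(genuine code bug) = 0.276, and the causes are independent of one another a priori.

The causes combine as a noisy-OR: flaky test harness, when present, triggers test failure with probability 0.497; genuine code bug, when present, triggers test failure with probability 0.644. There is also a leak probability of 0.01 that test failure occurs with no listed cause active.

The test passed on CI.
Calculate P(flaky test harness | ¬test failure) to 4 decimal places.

P(flaky test harness | ¬test failure) ≈ 0.1332

Under noisy-OR, P(test failure | causes) = 1 − (1−0.01)·∏(1−qᵢ) over the active causes.
For the numerator, keep only flaky test harness=true terms: 0.084364 + 0.011449 = 0.095813
The normalizing constant is 0.99*0.766*0.724 + 0.35244*0.766*0.276 + 0.49797*0.234*0.724 + 0.177277*0.234*0.276 = 0.719362
Posterior = 0.095813 / 0.719362 ≈ 0.1332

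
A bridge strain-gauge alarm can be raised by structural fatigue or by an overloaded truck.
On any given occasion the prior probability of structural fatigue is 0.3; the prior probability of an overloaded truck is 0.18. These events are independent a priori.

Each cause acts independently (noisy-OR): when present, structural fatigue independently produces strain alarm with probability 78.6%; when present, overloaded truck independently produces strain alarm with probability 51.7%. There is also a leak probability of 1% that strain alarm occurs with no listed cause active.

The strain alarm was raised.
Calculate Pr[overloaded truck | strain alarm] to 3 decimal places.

Under noisy-OR, P(strain alarm | causes) = 1 − (1−0.01)·∏(1−qᵢ) over the active causes.
Enumerate the 4 (structural fatigue, overloaded truck) configurations and weight by the priors:
  P(strain alarm) = 0.01*0.7*0.82 + 0.52183*0.7*0.18 + 0.78814*0.3*0.82 + 0.897672*0.3*0.18
        = 0.005740 + 0.065751 + 0.193882 + 0.048474 = 0.313847
Configurations with overloaded truck contribute 0.114225, so
  P(overloaded truck | strain alarm) = 0.114225 / 0.313847 ≈ 0.364

Pr[overloaded truck | strain alarm] ≈ 0.364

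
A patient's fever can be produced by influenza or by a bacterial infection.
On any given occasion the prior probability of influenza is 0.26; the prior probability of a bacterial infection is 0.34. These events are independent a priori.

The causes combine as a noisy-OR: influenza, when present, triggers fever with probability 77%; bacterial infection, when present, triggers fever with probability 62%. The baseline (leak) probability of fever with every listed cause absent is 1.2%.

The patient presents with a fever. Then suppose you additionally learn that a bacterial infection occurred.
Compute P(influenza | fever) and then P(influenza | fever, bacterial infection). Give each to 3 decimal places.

Under noisy-OR, P(fever | causes) = 1 − (1−0.012)·∏(1−qᵢ) over the active causes.
By total probability over the 4 (influenza, bacterial infection) configurations:
  P(fever) = 0.012*0.74*0.66 + 0.62456*0.74*0.34 + 0.77276*0.26*0.66 + 0.913649*0.26*0.34
        = 0.005861 + 0.157139 + 0.132606 + 0.080767 = 0.376373
The terms with influenza present sum to 0.213373, so
  P(influenza | fever) = 0.213373 / 0.376373 ≈ 0.567

With the extra evidence:
P(fever | bacterial infection) = 0.62456*0.74 + 0.913649*0.26 = 0.462174 + 0.237549 = 0.699723
Restricting to configurations with influenza present: 0.913649*0.26 = 0.237549.
P(influenza | fever, bacterial infection) = 0.237549 / 0.699723 ≈ 0.339
The drop from 0.567 to 0.339 is the explaining-away (discounting) effect.

P(influenza | fever) ≈ 0.567; P(influenza | fever, bacterial infection) ≈ 0.339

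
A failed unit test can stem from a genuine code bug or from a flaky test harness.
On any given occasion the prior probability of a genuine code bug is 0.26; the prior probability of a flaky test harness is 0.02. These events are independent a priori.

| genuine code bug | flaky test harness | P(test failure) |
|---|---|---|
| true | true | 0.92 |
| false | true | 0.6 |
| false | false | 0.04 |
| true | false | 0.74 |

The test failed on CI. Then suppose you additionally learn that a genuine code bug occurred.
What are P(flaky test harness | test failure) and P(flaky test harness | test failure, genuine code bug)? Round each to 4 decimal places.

P(test failure) = 0.04×0.74×0.98 + 0.6×0.74×0.02 + 0.74×0.26×0.98 + 0.92×0.26×0.02 = 0.029008 + 0.008880 + 0.188552 + 0.004784 = 0.231224
The flaky test harness-present share is 0.008880 + 0.004784 = 0.013664.
Hence the posterior is 0.013664/0.231224 ≈ 0.0591.

Now condition on the additional information:
Enumerate both values of flaky test harness and weight by the priors:
  P(test failure | genuine code bug) = 0.74×0.98 + 0.92×0.02
        = 0.725200 + 0.018400 = 0.743600
Configurations with flaky test harness contribute 0.018400, so
  P(flaky test harness | test failure, genuine code bug) = 0.018400 / 0.743600 ≈ 0.0247
— genuine code bug explains away the evidence for flaky test harness.

P(flaky test harness | test failure) ≈ 0.0591; P(flaky test harness | test failure, genuine code bug) ≈ 0.0247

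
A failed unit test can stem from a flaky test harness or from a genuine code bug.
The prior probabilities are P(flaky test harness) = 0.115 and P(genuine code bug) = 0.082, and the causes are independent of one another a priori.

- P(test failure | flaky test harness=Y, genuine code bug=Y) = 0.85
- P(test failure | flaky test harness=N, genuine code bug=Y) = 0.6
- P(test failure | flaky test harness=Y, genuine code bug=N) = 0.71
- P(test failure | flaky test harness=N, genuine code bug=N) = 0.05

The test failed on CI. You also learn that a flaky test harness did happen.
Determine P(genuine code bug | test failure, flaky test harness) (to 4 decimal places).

Weight on genuine code bug=true, given the evidence: 0.85×0.082 = 0.069700
Normalizer over all consistent configurations: 0.71×0.918 + 0.85×0.082 = 0.721480
P(genuine code bug | test failure, flaky test harness) = 0.069700/0.721480 ≈ 0.0966

P(genuine code bug | test failure, flaky test harness) ≈ 0.0966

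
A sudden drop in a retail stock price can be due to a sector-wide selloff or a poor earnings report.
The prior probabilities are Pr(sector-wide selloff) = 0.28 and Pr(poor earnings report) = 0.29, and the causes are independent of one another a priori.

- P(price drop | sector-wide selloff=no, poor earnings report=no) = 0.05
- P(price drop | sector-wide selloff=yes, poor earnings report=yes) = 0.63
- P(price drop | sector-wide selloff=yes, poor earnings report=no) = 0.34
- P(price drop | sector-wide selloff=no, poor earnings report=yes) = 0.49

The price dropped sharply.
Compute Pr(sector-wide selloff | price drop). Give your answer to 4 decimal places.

Pr(sector-wide selloff | price drop) ≈ 0.4815

Weight on sector-wide selloff=true, given the evidence: 0.067592 + 0.051156 = 0.118748
Normalizer over all consistent configurations: 0.05·0.72·0.71 + 0.49·0.72·0.29 + 0.34·0.28·0.71 + 0.63·0.28·0.29 = 0.246620
Posterior = 0.118748 / 0.246620 ≈ 0.4815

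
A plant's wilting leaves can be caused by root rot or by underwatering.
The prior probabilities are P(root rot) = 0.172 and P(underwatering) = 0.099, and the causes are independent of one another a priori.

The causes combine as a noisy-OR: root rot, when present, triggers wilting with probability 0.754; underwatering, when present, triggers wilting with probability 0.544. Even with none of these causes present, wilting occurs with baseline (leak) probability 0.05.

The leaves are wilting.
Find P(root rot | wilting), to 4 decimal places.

Under noisy-OR, P(wilting | causes) = 1 − (1−0.05)·∏(1−qᵢ) over the active causes.
P(wilting) = 0.05·0.828·0.901 + 0.5668·0.828·0.099 + 0.7663·0.172·0.901 + 0.893433·0.172·0.099 = 0.037301 + 0.046462 + 0.118755 + 0.015213 = 0.217731
The root rot-present share is 0.118755 + 0.015213 = 0.133968.
P(root rot | wilting) = 0.133968 / 0.217731 ≈ 0.6153

P(root rot | wilting) ≈ 0.6153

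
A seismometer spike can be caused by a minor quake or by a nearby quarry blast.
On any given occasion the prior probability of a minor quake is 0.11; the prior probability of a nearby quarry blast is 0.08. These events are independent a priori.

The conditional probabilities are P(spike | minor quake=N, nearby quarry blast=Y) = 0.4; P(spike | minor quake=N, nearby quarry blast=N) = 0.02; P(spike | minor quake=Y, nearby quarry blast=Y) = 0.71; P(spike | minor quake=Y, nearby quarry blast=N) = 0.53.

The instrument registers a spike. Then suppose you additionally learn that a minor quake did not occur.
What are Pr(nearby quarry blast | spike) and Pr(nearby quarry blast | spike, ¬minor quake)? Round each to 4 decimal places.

Enumerate the 4 (minor quake, nearby quarry blast) configurations and weight by the priors:
  P(spike) = 0.02·0.89·0.92 + 0.4·0.89·0.08 + 0.53·0.11·0.92 + 0.71·0.11·0.08
        = 0.016376 + 0.028480 + 0.053636 + 0.006248 = 0.104740
Configurations with nearby quarry blast contribute 0.034728, so
  P(nearby quarry blast | spike) = 0.034728 / 0.104740 ≈ 0.3316

Now also conditioning on minor quake≠true:
Weight on nearby quarry blast=true, given the evidence: 0.4·0.08 = 0.032000
Denominator P(spike | ¬minor quake): 0.02·0.92 + 0.4·0.08 = 0.050400
P(nearby quarry blast | spike, ¬minor quake) = 0.032000/0.050400 ≈ 0.6349

Pr(nearby quarry blast | spike) ≈ 0.3316; Pr(nearby quarry blast | spike, ¬minor quake) ≈ 0.6349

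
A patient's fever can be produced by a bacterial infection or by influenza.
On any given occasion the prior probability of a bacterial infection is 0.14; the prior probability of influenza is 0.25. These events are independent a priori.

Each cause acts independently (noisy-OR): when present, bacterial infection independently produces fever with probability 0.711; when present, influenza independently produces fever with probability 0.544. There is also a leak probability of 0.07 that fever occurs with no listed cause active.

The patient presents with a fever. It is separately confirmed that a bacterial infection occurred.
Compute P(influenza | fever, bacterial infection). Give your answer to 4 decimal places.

Under noisy-OR, P(fever | causes) = 1 − (1−0.07)·∏(1−qᵢ) over the active causes.
P(fever | bacterial infection) = 0.73123*0.75 + 0.877441*0.25 = 0.548423 + 0.219360 = 0.767783
Of this, 0.219360 comes from 0.877441*0.25 (the influenza=true cases).
P(influenza | fever, bacterial infection) = 0.219360 / 0.767783 ≈ 0.2857

P(influenza | fever, bacterial infection) ≈ 0.2857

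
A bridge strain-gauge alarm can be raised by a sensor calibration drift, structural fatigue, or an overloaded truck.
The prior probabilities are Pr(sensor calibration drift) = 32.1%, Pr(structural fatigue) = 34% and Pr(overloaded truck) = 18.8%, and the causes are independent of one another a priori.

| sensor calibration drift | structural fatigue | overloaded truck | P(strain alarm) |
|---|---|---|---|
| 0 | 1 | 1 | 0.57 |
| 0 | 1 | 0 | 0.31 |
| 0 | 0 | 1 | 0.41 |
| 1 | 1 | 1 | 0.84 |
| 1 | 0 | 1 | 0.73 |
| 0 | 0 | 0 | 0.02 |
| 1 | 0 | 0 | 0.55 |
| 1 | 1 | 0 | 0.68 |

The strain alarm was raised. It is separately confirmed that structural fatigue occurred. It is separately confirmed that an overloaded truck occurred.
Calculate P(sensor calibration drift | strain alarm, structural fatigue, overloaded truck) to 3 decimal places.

P(sensor calibration drift | strain alarm, structural fatigue, overloaded truck) ≈ 0.411

Numerator (weight on configurations with sensor calibration drift): 0.84·0.321 = 0.269640
Normalizer over all consistent configurations: 0.57·0.679 + 0.84·0.321 = 0.656670
Posterior = 0.269640 / 0.656670 ≈ 0.411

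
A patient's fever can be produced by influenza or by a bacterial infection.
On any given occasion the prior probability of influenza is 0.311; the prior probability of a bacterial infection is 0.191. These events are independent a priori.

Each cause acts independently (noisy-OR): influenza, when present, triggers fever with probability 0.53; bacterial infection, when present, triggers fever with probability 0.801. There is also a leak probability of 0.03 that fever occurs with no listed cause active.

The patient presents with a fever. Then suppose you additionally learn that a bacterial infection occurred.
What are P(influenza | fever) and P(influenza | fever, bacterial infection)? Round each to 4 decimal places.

Under noisy-OR, P(fever | causes) = 1 − (1−0.03)·∏(1−qᵢ) over the active causes.
For the numerator, keep only influenza=true terms: 0.136895 + 0.054012 = 0.190907
The normalizing constant is 0.03·0.689·0.809 + 0.80697·0.689·0.191 + 0.5441·0.311·0.809 + 0.909276·0.311·0.191 = 0.313825
Posterior = 0.190907 / 0.313825 ≈ 0.6083

Now also conditioning on bacterial infection=true:
Numerator (weight on configurations with influenza): 0.909276*0.311 = 0.282785
The normalizing constant is 0.80697*0.689 + 0.909276*0.311 = 0.838787
P(influenza | fever, bacterial infection) = 0.282785/0.838787 ≈ 0.3371

P(influenza | fever) ≈ 0.6083; P(influenza | fever, bacterial infection) ≈ 0.3371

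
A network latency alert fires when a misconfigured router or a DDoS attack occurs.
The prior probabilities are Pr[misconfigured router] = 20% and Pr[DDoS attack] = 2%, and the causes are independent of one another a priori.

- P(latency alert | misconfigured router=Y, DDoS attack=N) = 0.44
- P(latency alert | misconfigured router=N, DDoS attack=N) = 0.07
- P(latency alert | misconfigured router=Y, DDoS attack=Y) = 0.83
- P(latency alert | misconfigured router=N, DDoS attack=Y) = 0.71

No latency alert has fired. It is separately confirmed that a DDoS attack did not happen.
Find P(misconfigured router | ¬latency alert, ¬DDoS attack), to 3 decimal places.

Numerator (weight on configurations with misconfigured router): 0.56*0.2 = 0.112000
The normalizing constant is 0.93*0.8 + 0.56*0.2 = 0.856000
P(misconfigured router | ¬latency alert, ¬DDoS attack) = 0.112000/0.856000 ≈ 0.131

P(misconfigured router | ¬latency alert, ¬DDoS attack) ≈ 0.131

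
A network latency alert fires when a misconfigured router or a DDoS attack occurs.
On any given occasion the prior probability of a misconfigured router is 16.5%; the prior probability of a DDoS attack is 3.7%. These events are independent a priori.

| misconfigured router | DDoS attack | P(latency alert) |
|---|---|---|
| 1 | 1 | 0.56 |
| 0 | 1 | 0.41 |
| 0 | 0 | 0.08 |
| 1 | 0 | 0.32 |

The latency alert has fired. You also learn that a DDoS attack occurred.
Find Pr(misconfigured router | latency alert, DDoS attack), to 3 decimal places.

Pr(misconfigured router | latency alert, DDoS attack) ≈ 0.213

Numerator (weight on configurations with misconfigured router): 0.56×0.165 = 0.092400
Normalizer over all consistent configurations: 0.41×0.835 + 0.56×0.165 = 0.434750
Posterior = 0.092400 / 0.434750 ≈ 0.213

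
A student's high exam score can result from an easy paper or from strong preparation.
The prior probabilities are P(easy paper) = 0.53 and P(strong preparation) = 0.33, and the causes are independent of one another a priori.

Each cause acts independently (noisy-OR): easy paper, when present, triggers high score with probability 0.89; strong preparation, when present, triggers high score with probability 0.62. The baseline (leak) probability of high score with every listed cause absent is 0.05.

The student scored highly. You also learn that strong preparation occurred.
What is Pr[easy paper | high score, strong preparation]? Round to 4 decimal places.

Pr[easy paper | high score, strong preparation] ≈ 0.6289

Under noisy-OR, P(high score | causes) = 1 − (1−0.05)·∏(1−qᵢ) over the active causes.
P(high score | strong preparation) = 0.639×0.47 + 0.96029×0.53 = 0.300330 + 0.508954 = 0.809284
Restricting to configurations with easy paper present: 0.96029×0.53 = 0.508954.
P(easy paper | high score, strong preparation) = 0.508954 / 0.809284 ≈ 0.6289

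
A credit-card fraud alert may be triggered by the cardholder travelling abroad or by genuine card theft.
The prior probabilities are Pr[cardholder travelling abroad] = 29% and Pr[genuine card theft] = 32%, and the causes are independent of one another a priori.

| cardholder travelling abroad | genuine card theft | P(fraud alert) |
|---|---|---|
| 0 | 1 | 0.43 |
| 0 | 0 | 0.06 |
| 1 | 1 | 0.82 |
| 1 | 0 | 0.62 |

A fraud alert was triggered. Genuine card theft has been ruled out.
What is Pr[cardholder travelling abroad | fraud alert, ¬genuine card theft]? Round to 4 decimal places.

Pr[cardholder travelling abroad | fraud alert, ¬genuine card theft] ≈ 0.8085

P(fraud alert | ¬genuine card theft) = 0.06·0.71 + 0.62·0.29 = 0.042600 + 0.179800 = 0.222400
Of this, 0.179800 comes from 0.62·0.29 (the cardholder travelling abroad=true cases).
P(cardholder travelling abroad | fraud alert, ¬genuine card theft) = 0.179800 / 0.222400 ≈ 0.8085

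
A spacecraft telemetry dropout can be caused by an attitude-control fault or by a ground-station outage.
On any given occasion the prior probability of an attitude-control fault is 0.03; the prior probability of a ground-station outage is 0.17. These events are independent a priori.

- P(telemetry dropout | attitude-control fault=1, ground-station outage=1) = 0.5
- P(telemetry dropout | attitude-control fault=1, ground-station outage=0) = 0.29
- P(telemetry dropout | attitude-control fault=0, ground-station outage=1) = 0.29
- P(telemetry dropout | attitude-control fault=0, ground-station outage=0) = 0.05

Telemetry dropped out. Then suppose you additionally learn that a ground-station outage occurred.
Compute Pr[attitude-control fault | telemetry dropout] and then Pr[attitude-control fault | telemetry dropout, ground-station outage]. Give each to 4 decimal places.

P(telemetry dropout) = 0.05*0.97*0.83 + 0.29*0.97*0.17 + 0.29*0.03*0.83 + 0.5*0.03*0.17 = 0.040255 + 0.047821 + 0.007221 + 0.002550 = 0.097847
Of this, 0.009771 comes from 0.007221 + 0.002550 (the attitude-control fault=true cases).
Hence the posterior is 0.009771/0.097847 ≈ 0.0999.

With the extra evidence:
By total probability over both values of attitude-control fault:
  P(telemetry dropout | ground-station outage) = 0.29·0.97 + 0.5·0.03
        = 0.281300 + 0.015000 = 0.296300
Keeping only the attitude-control fault-present terms gives 0.015000, so
  P(attitude-control fault | telemetry dropout, ground-station outage) = 0.015000 / 0.296300 ≈ 0.0506
This is intercausal reasoning (explaining away): once ground-station outage accounts for the telemetry dropout, attitude-control fault becomes less likely.

Pr[attitude-control fault | telemetry dropout] ≈ 0.0999; Pr[attitude-control fault | telemetry dropout, ground-station outage] ≈ 0.0506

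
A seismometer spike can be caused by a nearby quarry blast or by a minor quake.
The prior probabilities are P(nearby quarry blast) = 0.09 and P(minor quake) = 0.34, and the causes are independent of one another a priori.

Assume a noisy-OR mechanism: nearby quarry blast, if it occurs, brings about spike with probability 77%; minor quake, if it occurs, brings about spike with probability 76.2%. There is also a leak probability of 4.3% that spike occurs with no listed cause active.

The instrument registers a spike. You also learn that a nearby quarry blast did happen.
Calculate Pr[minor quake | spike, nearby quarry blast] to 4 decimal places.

Under noisy-OR, P(spike | causes) = 1 − (1−0.043)·∏(1−qᵢ) over the active causes.
Enumerate both values of minor quake and weight by the priors:
  P(spike | nearby quarry blast) = 0.77989×0.66 + 0.947614×0.34
        = 0.514727 + 0.322189 = 0.836916
The terms with minor quake present sum to 0.322189, so
  P(minor quake | spike, nearby quarry blast) = 0.322189 / 0.836916 ≈ 0.3850

Pr[minor quake | spike, nearby quarry blast] ≈ 0.3850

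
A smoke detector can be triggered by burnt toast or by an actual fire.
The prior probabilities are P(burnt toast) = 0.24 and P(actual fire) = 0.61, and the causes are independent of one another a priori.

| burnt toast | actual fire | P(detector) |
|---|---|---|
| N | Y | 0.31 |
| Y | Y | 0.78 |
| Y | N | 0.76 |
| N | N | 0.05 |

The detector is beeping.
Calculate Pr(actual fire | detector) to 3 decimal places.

Pr(actual fire | detector) ≈ 0.750

P(detector) = 0.05·0.76·0.39 + 0.31·0.76·0.61 + 0.76·0.24·0.39 + 0.78·0.24·0.61 = 0.014820 + 0.143716 + 0.071136 + 0.114192 = 0.343864
The actual fire-present share is 0.143716 + 0.114192 = 0.257908.
So P(actual fire | detector) = 0.257908/0.343864 ≈ 0.750.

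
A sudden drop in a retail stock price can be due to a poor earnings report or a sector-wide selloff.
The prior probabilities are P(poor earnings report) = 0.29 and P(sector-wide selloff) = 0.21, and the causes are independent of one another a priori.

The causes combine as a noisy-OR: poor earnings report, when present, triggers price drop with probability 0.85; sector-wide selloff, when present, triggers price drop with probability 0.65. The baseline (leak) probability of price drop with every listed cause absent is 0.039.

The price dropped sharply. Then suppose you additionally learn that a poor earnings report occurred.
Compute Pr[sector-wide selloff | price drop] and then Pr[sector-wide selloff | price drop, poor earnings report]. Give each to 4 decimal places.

Pr[sector-wide selloff | price drop] ≈ 0.4184; Pr[sector-wide selloff | price drop, poor earnings report] ≈ 0.2278

Under noisy-OR, P(price drop | causes) = 1 − (1−0.039)·∏(1−qᵢ) over the active causes.
P(price drop) = 0.039*0.71*0.79 + 0.66365*0.71*0.21 + 0.85585*0.29*0.79 + 0.949547*0.29*0.21 = 0.021875 + 0.098950 + 0.196075 + 0.057827 = 0.374727
Of this, 0.156777 comes from 0.098950 + 0.057827 (the sector-wide selloff=true cases).
P(sector-wide selloff | price drop) = 0.156777 / 0.374727 ≈ 0.4184

Now condition on the additional information:
P(price drop | poor earnings report) = 0.85585×0.79 + 0.949547×0.21 = 0.676122 + 0.199405 = 0.875527
Restricting to configurations with sector-wide selloff present: 0.949547×0.21 = 0.199405.
So P(sector-wide selloff | price drop, poor earnings report) = 0.199405/0.875527 ≈ 0.2278.
This is intercausal reasoning (explaining away): once poor earnings report accounts for the price drop, sector-wide selloff becomes less likely.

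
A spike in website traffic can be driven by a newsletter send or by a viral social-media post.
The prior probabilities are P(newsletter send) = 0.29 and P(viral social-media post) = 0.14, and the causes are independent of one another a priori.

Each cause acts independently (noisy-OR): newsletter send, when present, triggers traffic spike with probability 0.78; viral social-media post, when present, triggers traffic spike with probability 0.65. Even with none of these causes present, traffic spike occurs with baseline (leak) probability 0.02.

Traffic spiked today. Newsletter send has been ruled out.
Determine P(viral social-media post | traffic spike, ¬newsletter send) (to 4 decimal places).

Under noisy-OR, P(traffic spike | causes) = 1 − (1−0.02)·∏(1−qᵢ) over the active causes.
Sum P(traffic spike|·) weighted by the priors over both values of viral social-media post:
  P(traffic spike | ¬newsletter send) = 0.02·0.86 + 0.657·0.14
        = 0.017200 + 0.091980 = 0.109180
Configurations with viral social-media post contribute 0.091980, so
  P(viral social-media post | traffic spike, ¬newsletter send) = 0.091980 / 0.109180 ≈ 0.8425

P(viral social-media post | traffic spike, ¬newsletter send) ≈ 0.8425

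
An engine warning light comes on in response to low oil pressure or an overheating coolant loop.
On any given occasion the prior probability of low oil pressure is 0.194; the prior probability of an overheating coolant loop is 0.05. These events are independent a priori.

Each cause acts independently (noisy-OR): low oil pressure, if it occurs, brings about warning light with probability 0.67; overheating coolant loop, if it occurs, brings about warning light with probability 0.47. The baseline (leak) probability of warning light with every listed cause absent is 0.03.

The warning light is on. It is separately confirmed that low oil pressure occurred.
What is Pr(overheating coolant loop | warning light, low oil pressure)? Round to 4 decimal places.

Under noisy-OR, P(warning light | causes) = 1 − (1−0.03)·∏(1−qᵢ) over the active causes.
P(warning light | low oil pressure) = 0.6799×0.95 + 0.830347×0.05 = 0.645905 + 0.041517 = 0.687422
Restricting to configurations with overheating coolant loop present: 0.830347×0.05 = 0.041517.
P(overheating coolant loop | warning light, low oil pressure) = 0.041517 / 0.687422 ≈ 0.0604

Pr(overheating coolant loop | warning light, low oil pressure) ≈ 0.0604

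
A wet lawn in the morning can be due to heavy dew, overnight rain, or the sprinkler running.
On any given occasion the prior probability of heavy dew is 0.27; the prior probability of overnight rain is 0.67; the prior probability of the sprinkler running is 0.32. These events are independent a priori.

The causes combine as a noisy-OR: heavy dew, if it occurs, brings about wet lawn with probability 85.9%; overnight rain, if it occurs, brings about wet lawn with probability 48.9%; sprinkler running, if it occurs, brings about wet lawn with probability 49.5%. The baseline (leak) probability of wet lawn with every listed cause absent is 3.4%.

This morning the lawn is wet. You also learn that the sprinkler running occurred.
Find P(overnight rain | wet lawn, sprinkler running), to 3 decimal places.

P(overnight rain | wet lawn, sprinkler running) ≈ 0.724

Under noisy-OR, P(wet lawn | causes) = 1 − (1−0.034)·∏(1−qᵢ) over the active causes.
Enumerate the 4 (heavy dew, overnight rain) configurations and weight by the priors:
  P(wet lawn | sprinkler running) = 0.51217*0.73*0.33 + 0.750719*0.73*0.67 + 0.931216*0.27*0.33 + 0.964851*0.27*0.67
        = 0.123382 + 0.367177 + 0.082971 + 0.174542 = 0.748072
Keeping only the overnight rain-present terms gives 0.541719, so
  P(overnight rain | wet lawn, sprinkler running) = 0.541719 / 0.748072 ≈ 0.724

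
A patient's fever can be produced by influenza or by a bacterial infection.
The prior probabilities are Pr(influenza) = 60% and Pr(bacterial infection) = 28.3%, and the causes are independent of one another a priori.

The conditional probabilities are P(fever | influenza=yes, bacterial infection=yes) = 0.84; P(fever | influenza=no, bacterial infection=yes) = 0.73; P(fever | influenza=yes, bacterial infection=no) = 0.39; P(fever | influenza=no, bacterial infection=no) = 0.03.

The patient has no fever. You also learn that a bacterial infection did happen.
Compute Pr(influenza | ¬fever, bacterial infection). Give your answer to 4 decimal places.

By total probability over both values of influenza:
  P(¬fever | bacterial infection) = 0.27·0.4 + 0.16·0.6
        = 0.108000 + 0.096000 = 0.204000
Configurations with influenza contribute 0.096000, so
  P(influenza | ¬fever, bacterial infection) = 0.096000 / 0.204000 ≈ 0.4706

Pr(influenza | ¬fever, bacterial infection) ≈ 0.4706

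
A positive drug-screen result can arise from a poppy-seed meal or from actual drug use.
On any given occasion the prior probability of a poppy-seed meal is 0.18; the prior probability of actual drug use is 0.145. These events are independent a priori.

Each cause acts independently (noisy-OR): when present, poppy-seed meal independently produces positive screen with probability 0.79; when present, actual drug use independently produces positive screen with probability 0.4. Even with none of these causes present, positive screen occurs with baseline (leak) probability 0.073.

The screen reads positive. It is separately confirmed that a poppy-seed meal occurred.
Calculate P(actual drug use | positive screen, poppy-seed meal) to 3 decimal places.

P(actual drug use | positive screen, poppy-seed meal) ≈ 0.157

Under noisy-OR, P(positive screen | causes) = 1 − (1−0.073)·∏(1−qᵢ) over the active causes.
Numerator (weight on configurations with actual drug use): 0.883198·0.145 = 0.128064
Denominator P(positive screen | poppy-seed meal): 0.80533·0.855 + 0.883198·0.145 = 0.816621
P(actual drug use | positive screen, poppy-seed meal) = 0.128064/0.816621 ≈ 0.157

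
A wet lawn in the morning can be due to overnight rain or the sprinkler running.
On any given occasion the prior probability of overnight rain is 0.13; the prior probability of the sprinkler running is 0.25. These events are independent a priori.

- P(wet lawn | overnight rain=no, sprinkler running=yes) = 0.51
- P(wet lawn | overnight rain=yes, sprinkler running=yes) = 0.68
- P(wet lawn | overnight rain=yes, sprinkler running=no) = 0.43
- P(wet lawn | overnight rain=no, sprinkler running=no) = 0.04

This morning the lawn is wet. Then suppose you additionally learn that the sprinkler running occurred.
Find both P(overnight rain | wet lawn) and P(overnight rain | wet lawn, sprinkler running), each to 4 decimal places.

Sum P(wet lawn|·) weighted by the priors over the 4 (overnight rain, sprinkler running) configurations:
  P(wet lawn) = 0.04·0.87·0.75 + 0.51·0.87·0.25 + 0.43·0.13·0.75 + 0.68·0.13·0.25
        = 0.026100 + 0.110925 + 0.041925 + 0.022100 = 0.201050
The terms with overnight rain present sum to 0.064025, so
  P(overnight rain | wet lawn) = 0.064025 / 0.201050 ≈ 0.3185

Now condition on the additional information:
P(wet lawn | sprinkler running) = 0.51*0.87 + 0.68*0.13 = 0.443700 + 0.088400 = 0.532100
Of this, 0.088400 comes from 0.68*0.13 (the overnight rain=true cases).
P(overnight rain | wet lawn, sprinkler running) = 0.088400 / 0.532100 ≈ 0.1661
Conditioning on sprinkler running lowers the posterior on overnight rain: the classic explaining-away effect in a common-effect structure.

P(overnight rain | wet lawn) ≈ 0.3185; P(overnight rain | wet lawn, sprinkler running) ≈ 0.1661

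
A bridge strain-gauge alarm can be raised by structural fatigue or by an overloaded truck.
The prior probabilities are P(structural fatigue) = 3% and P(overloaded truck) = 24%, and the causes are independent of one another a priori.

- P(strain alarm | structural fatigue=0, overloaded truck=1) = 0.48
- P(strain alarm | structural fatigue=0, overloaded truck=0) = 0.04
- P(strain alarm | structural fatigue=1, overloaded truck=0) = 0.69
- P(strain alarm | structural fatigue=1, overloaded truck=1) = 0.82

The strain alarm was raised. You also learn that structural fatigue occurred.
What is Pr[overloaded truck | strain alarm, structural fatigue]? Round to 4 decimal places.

For the numerator, keep only overloaded truck=true terms: 0.82×0.24 = 0.196800
Normalizer over all consistent configurations: 0.69×0.76 + 0.82×0.24 = 0.721200
P(overloaded truck | strain alarm, structural fatigue) = 0.196800/0.721200 ≈ 0.2729

Pr[overloaded truck | strain alarm, structural fatigue] ≈ 0.2729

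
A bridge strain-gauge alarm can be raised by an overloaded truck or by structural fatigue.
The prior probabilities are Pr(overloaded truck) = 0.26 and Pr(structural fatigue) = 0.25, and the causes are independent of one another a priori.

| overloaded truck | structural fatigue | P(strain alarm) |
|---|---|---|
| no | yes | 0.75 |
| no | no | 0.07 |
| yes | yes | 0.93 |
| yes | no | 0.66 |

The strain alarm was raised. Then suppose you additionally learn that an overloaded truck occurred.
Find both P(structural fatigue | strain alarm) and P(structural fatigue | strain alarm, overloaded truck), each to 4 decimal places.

P(structural fatigue | strain alarm) ≈ 0.5431; P(structural fatigue | strain alarm, overloaded truck) ≈ 0.3196

Weight on structural fatigue=true, given the evidence: 0.138750 + 0.060450 = 0.199200
The normalizing constant is 0.07×0.74×0.75 + 0.75×0.74×0.25 + 0.66×0.26×0.75 + 0.93×0.26×0.25 = 0.366750
Posterior = 0.199200 / 0.366750 ≈ 0.5431

Now also conditioning on overloaded truck=true:
Numerator (weight on configurations with structural fatigue): 0.93*0.25 = 0.232500
Denominator P(strain alarm | overloaded truck): 0.66*0.75 + 0.93*0.25 = 0.727500
Posterior = 0.232500 / 0.727500 ≈ 0.3196
This is intercausal reasoning (explaining away): once overloaded truck accounts for the strain alarm, structural fatigue becomes less likely.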